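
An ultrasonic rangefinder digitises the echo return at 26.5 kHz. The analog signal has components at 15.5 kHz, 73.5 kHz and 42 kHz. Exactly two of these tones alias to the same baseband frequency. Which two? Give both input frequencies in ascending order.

15.5 kHz, 42 kHz

fs/2 = 13.25 kHz.
15.5 kHz > fs/2 = 13.25 kHz, folds to fs − 15.5 kHz = 11 kHz.
73.5 kHz mod fs = 20.5 kHz.
20.5 kHz > fs/2 = 13.25 kHz, folds to fs − 20.5 kHz = 6 kHz.
42 kHz mod fs = 15.5 kHz.
15.5 kHz > fs/2 = 13.25 kHz, folds to fs − 15.5 kHz = 11 kHz.
15.5 kHz and 42 kHz both map to 11 kHz.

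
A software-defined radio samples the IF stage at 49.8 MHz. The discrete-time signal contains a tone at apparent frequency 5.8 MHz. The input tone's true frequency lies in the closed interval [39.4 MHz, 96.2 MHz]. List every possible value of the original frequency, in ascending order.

44 MHz, 55.6 MHz, 93.8 MHz

Frequencies that alias to 5.8 MHz are k·fs ± 5.8 MHz for integer k ≥ 0.
k=0: 5.8 MHz.
k=1: 44 MHz, 55.6 MHz.
k=2: 93.8 MHz, 105.4 MHz.
k=3: 143.6 MHz, 155.2 MHz.
Within [39.4 MHz, 96.2 MHz]: 44 MHz, 55.6 MHz, 93.8 MHz.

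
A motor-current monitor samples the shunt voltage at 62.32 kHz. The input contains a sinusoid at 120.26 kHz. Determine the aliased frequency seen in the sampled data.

4.38 kHz

120.26 kHz mod fs = 57.94 kHz.
57.94 kHz > fs/2 = 31.16 kHz, folds to fs − 57.94 kHz = 4.38 kHz.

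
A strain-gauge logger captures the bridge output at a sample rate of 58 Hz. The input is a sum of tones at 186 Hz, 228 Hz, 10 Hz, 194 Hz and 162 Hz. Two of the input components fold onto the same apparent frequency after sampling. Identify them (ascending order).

fs/2 = 29 Hz.
186 Hz mod fs = 12 Hz.
12 Hz ≤ fs/2 = 29 Hz, appears at 12 Hz.
228 Hz mod fs = 54 Hz.
54 Hz > fs/2 = 29 Hz, folds to fs − 54 Hz = 4 Hz.
10 Hz ≤ fs/2 = 29 Hz, passes unchanged.
194 Hz mod fs = 20 Hz.
20 Hz ≤ fs/2 = 29 Hz, appears at 20 Hz.
162 Hz mod fs = 46 Hz.
46 Hz > fs/2 = 29 Hz, folds to fs − 46 Hz = 12 Hz.
162 Hz and 186 Hz both map to 12 Hz.

162 Hz, 186 Hz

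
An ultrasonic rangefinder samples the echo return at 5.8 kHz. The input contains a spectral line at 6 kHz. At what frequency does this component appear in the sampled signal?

6 kHz mod fs = 0.2 kHz.
0.2 kHz ≤ fs/2 = 2.9 kHz, appears at 0.2 kHz.

0.2 kHz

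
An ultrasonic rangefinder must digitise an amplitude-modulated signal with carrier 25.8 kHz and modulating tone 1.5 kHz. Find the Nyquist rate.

AM sidebands sit at fc ± fm = 24.3 kHz and 27.3 kHz.
Highest-frequency component: 27.3 kHz.
Nyquist rate = 2 × 27.3 kHz = 54.6 kHz.

54.6 kHz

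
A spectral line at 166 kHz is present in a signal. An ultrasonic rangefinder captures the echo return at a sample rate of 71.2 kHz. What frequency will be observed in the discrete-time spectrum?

166 kHz mod fs = 23.6 kHz.
23.6 kHz ≤ fs/2 = 35.6 kHz, appears at 23.6 kHz.

23.6 kHz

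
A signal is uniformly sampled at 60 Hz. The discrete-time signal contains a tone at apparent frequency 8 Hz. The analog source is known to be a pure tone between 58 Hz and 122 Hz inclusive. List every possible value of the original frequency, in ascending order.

Frequencies that alias to 8 Hz are k·fs ± 8 Hz for integer k ≥ 0.
k=0: 8 Hz.
k=1: 52 Hz, 68 Hz.
k=2: 112 Hz, 128 Hz.
k=3: 172 Hz, 188 Hz.
Within [58 Hz, 122 Hz]: 68 Hz, 112 Hz.

68 Hz, 112 Hz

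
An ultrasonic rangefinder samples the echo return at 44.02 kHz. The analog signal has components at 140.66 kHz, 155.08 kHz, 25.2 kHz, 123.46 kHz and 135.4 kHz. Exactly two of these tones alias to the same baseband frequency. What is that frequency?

8.6 kHz

fs/2 = 22.01 kHz.
140.66 kHz mod fs = 8.6 kHz.
8.6 kHz ≤ fs/2 = 22.01 kHz, appears at 8.6 kHz.
155.08 kHz mod fs = 23.02 kHz.
23.02 kHz > fs/2 = 22.01 kHz, folds to fs − 23.02 kHz = 21 kHz.
25.2 kHz > fs/2 = 22.01 kHz, folds to fs − 25.2 kHz = 18.82 kHz.
123.46 kHz mod fs = 35.42 kHz.
35.42 kHz > fs/2 = 22.01 kHz, folds to fs − 35.42 kHz = 8.6 kHz.
135.4 kHz mod fs = 3.34 kHz.
3.34 kHz ≤ fs/2 = 22.01 kHz, appears at 3.34 kHz.
123.46 kHz and 140.66 kHz both map to 8.6 kHz.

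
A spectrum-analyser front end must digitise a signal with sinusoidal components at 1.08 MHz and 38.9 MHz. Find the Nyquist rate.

77.8 MHz

Highest-frequency component: 38.9 MHz.
Nyquist rate = 2 × 38.9 MHz = 77.8 MHz.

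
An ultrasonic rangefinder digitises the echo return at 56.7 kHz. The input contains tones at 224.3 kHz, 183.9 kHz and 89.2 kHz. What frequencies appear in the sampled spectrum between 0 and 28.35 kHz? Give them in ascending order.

2.5 kHz, 13.8 kHz, 24.2 kHz

fs/2 = 28.35 kHz.
224.3 kHz mod fs = 54.2 kHz.
54.2 kHz > fs/2 = 28.35 kHz, folds to fs − 54.2 kHz = 2.5 kHz.
183.9 kHz mod fs = 13.8 kHz.
13.8 kHz ≤ fs/2 = 28.35 kHz, appears at 13.8 kHz.
89.2 kHz mod fs = 32.5 kHz.
32.5 kHz > fs/2 = 28.35 kHz, folds to fs − 32.5 kHz = 24.2 kHz.
Distinct values: {2.5 kHz, 13.8 kHz, 24.2 kHz}.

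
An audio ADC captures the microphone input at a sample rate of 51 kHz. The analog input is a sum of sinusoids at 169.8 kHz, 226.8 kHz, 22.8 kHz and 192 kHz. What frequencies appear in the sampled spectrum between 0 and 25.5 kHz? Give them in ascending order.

12 kHz, 16.8 kHz, 22.8 kHz

fs/2 = 25.5 kHz.
169.8 kHz mod fs = 16.8 kHz.
16.8 kHz ≤ fs/2 = 25.5 kHz, appears at 16.8 kHz.
226.8 kHz mod fs = 22.8 kHz.
22.8 kHz ≤ fs/2 = 25.5 kHz, appears at 22.8 kHz.
22.8 kHz ≤ fs/2 = 25.5 kHz, passes unchanged.
192 kHz mod fs = 39 kHz.
39 kHz > fs/2 = 25.5 kHz, folds to fs − 39 kHz = 12 kHz.
Distinct values: {12 kHz, 16.8 kHz, 22.8 kHz}.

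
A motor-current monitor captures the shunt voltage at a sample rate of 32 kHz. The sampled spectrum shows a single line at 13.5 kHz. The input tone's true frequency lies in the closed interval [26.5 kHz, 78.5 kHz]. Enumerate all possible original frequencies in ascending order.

Frequencies that alias to 13.5 kHz are k·fs ± 13.5 kHz for integer k ≥ 0.
k=0: 13.5 kHz.
k=1: 18.5 kHz, 45.5 kHz.
k=2: 50.5 kHz, 77.5 kHz.
k=3: 82.5 kHz, 109.5 kHz.
Within [26.5 kHz, 78.5 kHz]: 45.5 kHz, 50.5 kHz, 77.5 kHz.

45.5 kHz, 50.5 kHz, 77.5 kHz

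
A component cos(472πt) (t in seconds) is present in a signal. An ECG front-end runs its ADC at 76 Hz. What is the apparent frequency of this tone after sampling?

8 Hz

ω = 472π rad/s → f = ω/(2π) = 236 Hz.
236 Hz mod fs = 8 Hz.
8 Hz ≤ fs/2 = 38 Hz, appears at 8 Hz.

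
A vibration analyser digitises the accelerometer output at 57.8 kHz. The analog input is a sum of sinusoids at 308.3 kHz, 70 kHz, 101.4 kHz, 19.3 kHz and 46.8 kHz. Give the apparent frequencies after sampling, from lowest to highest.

11 kHz, 12.2 kHz, 14.2 kHz, 19.3 kHz

fs/2 = 28.9 kHz.
308.3 kHz mod fs = 19.3 kHz.
19.3 kHz ≤ fs/2 = 28.9 kHz, appears at 19.3 kHz.
70 kHz mod fs = 12.2 kHz.
12.2 kHz ≤ fs/2 = 28.9 kHz, appears at 12.2 kHz.
101.4 kHz mod fs = 43.6 kHz.
43.6 kHz > fs/2 = 28.9 kHz, folds to fs − 43.6 kHz = 14.2 kHz.
19.3 kHz ≤ fs/2 = 28.9 kHz, passes unchanged.
46.8 kHz > fs/2 = 28.9 kHz, folds to fs − 46.8 kHz = 11 kHz.
Distinct values: {11 kHz, 12.2 kHz, 14.2 kHz, 19.3 kHz}.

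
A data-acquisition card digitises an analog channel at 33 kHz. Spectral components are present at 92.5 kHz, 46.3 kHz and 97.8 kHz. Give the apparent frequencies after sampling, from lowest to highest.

1.2 kHz, 6.5 kHz, 13.3 kHz

fs/2 = 16.5 kHz.
92.5 kHz mod fs = 26.5 kHz.
26.5 kHz > fs/2 = 16.5 kHz, folds to fs − 26.5 kHz = 6.5 kHz.
46.3 kHz mod fs = 13.3 kHz.
13.3 kHz ≤ fs/2 = 16.5 kHz, appears at 13.3 kHz.
97.8 kHz mod fs = 31.8 kHz.
31.8 kHz > fs/2 = 16.5 kHz, folds to fs − 31.8 kHz = 1.2 kHz.
Distinct values: {1.2 kHz, 6.5 kHz, 13.3 kHz}.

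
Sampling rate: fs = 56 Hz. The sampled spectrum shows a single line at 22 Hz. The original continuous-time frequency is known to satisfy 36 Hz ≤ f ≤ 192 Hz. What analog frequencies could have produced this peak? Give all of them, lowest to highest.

Frequencies that alias to 22 Hz are k·fs ± 22 Hz for integer k ≥ 0.
k=0: 22 Hz.
k=1: 34 Hz, 78 Hz.
k=2: 90 Hz, 134 Hz.
k=3: 146 Hz, 190 Hz.
k=4: 202 Hz, 246 Hz.
Within [36 Hz, 192 Hz]: 78 Hz, 90 Hz, 134 Hz, 146 Hz, 190 Hz.

78 Hz, 90 Hz, 134 Hz, 146 Hz, 190 Hz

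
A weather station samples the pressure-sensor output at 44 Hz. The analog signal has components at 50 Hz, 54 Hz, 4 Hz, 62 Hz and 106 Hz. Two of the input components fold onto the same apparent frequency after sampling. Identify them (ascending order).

62 Hz, 106 Hz

fs/2 = 22 Hz.
50 Hz mod fs = 6 Hz.
6 Hz ≤ fs/2 = 22 Hz, appears at 6 Hz.
54 Hz mod fs = 10 Hz.
10 Hz ≤ fs/2 = 22 Hz, appears at 10 Hz.
4 Hz ≤ fs/2 = 22 Hz, passes unchanged.
62 Hz mod fs = 18 Hz.
18 Hz ≤ fs/2 = 22 Hz, appears at 18 Hz.
106 Hz mod fs = 18 Hz.
18 Hz ≤ fs/2 = 22 Hz, appears at 18 Hz.
62 Hz and 106 Hz both map to 18 Hz.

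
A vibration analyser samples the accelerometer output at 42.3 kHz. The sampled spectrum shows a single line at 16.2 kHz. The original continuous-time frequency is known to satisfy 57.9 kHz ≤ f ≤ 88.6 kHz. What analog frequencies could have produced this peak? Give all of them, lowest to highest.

Frequencies that alias to 16.2 kHz are k·fs ± 16.2 kHz for integer k ≥ 0.
k=0: 16.2 kHz.
k=1: 26.1 kHz, 58.5 kHz.
k=2: 68.4 kHz, 100.8 kHz.
k=3: 110.7 kHz, 143.1 kHz.
Within [57.9 kHz, 88.6 kHz]: 58.5 kHz, 68.4 kHz.

58.5 kHz, 68.4 kHz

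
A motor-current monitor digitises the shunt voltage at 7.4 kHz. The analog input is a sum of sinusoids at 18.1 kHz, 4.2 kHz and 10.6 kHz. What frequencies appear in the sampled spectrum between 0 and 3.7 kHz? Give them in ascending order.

fs/2 = 3.7 kHz.
18.1 kHz mod fs = 3.3 kHz.
3.3 kHz ≤ fs/2 = 3.7 kHz, appears at 3.3 kHz.
4.2 kHz > fs/2 = 3.7 kHz, folds to fs − 4.2 kHz = 3.2 kHz.
10.6 kHz mod fs = 3.2 kHz.
3.2 kHz ≤ fs/2 = 3.7 kHz, appears at 3.2 kHz.
Distinct values: {3.2 kHz, 3.3 kHz}.

3.2 kHz, 3.3 kHz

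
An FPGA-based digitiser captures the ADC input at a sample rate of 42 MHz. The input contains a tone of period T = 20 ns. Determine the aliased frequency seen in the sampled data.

8 MHz

T = 20 ns → f = 1/T = 50 MHz.
50 MHz mod fs = 8 MHz.
8 MHz ≤ fs/2 = 21 MHz, appears at 8 MHz.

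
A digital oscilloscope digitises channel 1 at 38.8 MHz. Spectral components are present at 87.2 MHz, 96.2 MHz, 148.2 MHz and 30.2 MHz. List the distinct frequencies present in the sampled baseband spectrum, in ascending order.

fs/2 = 19.4 MHz.
87.2 MHz mod fs = 9.6 MHz.
9.6 MHz ≤ fs/2 = 19.4 MHz, appears at 9.6 MHz.
96.2 MHz mod fs = 18.6 MHz.
18.6 MHz ≤ fs/2 = 19.4 MHz, appears at 18.6 MHz.
148.2 MHz mod fs = 31.8 MHz.
31.8 MHz > fs/2 = 19.4 MHz, folds to fs − 31.8 MHz = 7 MHz.
30.2 MHz > fs/2 = 19.4 MHz, folds to fs − 30.2 MHz = 8.6 MHz.
Distinct values: {7 MHz, 8.6 MHz, 9.6 MHz, 18.6 MHz}.

7 MHz, 8.6 MHz, 9.6 MHz, 18.6 MHz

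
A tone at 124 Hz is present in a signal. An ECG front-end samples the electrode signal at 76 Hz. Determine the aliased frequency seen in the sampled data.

28 Hz

124 Hz mod fs = 48 Hz.
48 Hz > fs/2 = 38 Hz, folds to fs − 48 Hz = 28 Hz.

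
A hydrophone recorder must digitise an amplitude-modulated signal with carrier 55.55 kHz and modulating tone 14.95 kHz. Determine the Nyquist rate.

AM sidebands sit at fc ± fm = 40.6 kHz and 70.5 kHz.
Highest-frequency component: 70.5 kHz.
Nyquist rate = 2 × 70.5 kHz = 141 kHz.

141 kHz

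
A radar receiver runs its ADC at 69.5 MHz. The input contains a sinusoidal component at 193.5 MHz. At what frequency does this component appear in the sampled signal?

193.5 MHz mod fs = 54.5 MHz.
54.5 MHz > fs/2 = 34.75 MHz, folds to fs − 54.5 MHz = 15 MHz.

15 MHz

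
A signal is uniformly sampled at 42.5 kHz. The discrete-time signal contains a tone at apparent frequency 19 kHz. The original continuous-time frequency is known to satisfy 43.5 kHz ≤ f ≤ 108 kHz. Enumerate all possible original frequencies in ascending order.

Frequencies that alias to 19 kHz are k·fs ± 19 kHz for integer k ≥ 0.
k=0: 19 kHz.
k=1: 23.5 kHz, 61.5 kHz.
k=2: 66 kHz, 104 kHz.
k=3: 108.5 kHz, 146.5 kHz.
Within [43.5 kHz, 108 kHz]: 61.5 kHz, 66 kHz, 104 kHz.

61.5 kHz, 66 kHz, 104 kHz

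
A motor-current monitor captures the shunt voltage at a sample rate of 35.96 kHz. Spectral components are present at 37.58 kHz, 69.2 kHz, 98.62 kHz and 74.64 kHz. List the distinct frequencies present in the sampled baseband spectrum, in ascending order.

fs/2 = 17.98 kHz.
37.58 kHz mod fs = 1.62 kHz.
1.62 kHz ≤ fs/2 = 17.98 kHz, appears at 1.62 kHz.
69.2 kHz mod fs = 33.24 kHz.
33.24 kHz > fs/2 = 17.98 kHz, folds to fs − 33.24 kHz = 2.72 kHz.
98.62 kHz mod fs = 26.7 kHz.
26.7 kHz > fs/2 = 17.98 kHz, folds to fs − 26.7 kHz = 9.26 kHz.
74.64 kHz mod fs = 2.72 kHz.
2.72 kHz ≤ fs/2 = 17.98 kHz, appears at 2.72 kHz.
Distinct values: {1.62 kHz, 2.72 kHz, 9.26 kHz}.

1.62 kHz, 2.72 kHz, 9.26 kHz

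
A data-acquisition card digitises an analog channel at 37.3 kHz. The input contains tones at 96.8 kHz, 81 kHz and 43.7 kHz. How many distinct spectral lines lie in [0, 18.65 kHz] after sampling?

fs/2 = 18.65 kHz.
96.8 kHz mod fs = 22.2 kHz.
22.2 kHz > fs/2 = 18.65 kHz, folds to fs − 22.2 kHz = 15.1 kHz.
81 kHz mod fs = 6.4 kHz.
6.4 kHz ≤ fs/2 = 18.65 kHz, appears at 6.4 kHz.
43.7 kHz mod fs = 6.4 kHz.
6.4 kHz ≤ fs/2 = 18.65 kHz, appears at 6.4 kHz.
Distinct values: {6.4 kHz, 15.1 kHz} → 2.

2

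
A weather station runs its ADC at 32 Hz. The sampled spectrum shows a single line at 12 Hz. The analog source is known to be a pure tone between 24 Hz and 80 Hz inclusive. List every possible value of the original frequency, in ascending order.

44 Hz, 52 Hz, 76 Hz

Frequencies that alias to 12 Hz are k·fs ± 12 Hz for integer k ≥ 0.
k=0: 12 Hz.
k=1: 20 Hz, 44 Hz.
k=2: 52 Hz, 76 Hz.
k=3: 84 Hz, 108 Hz.
Within [24 Hz, 80 Hz]: 44 Hz, 52 Hz, 76 Hz.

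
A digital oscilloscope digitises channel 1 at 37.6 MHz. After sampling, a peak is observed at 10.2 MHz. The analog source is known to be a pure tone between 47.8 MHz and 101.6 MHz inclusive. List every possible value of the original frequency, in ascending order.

Frequencies that alias to 10.2 MHz are k·fs ± 10.2 MHz for integer k ≥ 0.
k=0: 10.2 MHz.
k=1: 27.4 MHz, 47.8 MHz.
k=2: 65 MHz, 85.4 MHz.
k=3: 102.6 MHz, 123 MHz.
Within [47.8 MHz, 101.6 MHz]: 47.8 MHz, 65 MHz, 85.4 MHz.

47.8 MHz, 65 MHz, 85.4 MHz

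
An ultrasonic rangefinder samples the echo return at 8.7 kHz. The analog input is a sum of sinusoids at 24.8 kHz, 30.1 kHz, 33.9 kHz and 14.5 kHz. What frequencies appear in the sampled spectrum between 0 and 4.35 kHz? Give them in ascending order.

fs/2 = 4.35 kHz.
24.8 kHz mod fs = 7.4 kHz.
7.4 kHz > fs/2 = 4.35 kHz, folds to fs − 7.4 kHz = 1.3 kHz.
30.1 kHz mod fs = 4 kHz.
4 kHz ≤ fs/2 = 4.35 kHz, appears at 4 kHz.
33.9 kHz mod fs = 7.8 kHz.
7.8 kHz > fs/2 = 4.35 kHz, folds to fs − 7.8 kHz = 0.9 kHz.
14.5 kHz mod fs = 5.8 kHz.
5.8 kHz > fs/2 = 4.35 kHz, folds to fs − 5.8 kHz = 2.9 kHz.
Distinct values: {0.9 kHz, 1.3 kHz, 2.9 kHz, 4 kHz}.

0.9 kHz, 1.3 kHz, 2.9 kHz, 4 kHz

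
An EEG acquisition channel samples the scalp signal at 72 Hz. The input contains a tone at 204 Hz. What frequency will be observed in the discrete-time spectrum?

12 Hz

204 Hz mod fs = 60 Hz.
60 Hz > fs/2 = 36 Hz, folds to fs − 60 Hz = 12 Hz.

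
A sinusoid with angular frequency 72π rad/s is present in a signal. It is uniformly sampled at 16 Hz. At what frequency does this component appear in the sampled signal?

ω = 72π rad/s → f = ω/(2π) = 36 Hz.
36 Hz mod fs = 4 Hz.
4 Hz ≤ fs/2 = 8 Hz, appears at 4 Hz.

4 Hz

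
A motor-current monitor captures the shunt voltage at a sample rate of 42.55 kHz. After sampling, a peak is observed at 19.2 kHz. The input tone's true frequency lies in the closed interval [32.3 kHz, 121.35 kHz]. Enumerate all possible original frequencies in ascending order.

61.75 kHz, 65.9 kHz, 104.3 kHz, 108.45 kHz

Frequencies that alias to 19.2 kHz are k·fs ± 19.2 kHz for integer k ≥ 0.
k=0: 19.2 kHz.
k=1: 23.35 kHz, 61.75 kHz.
k=2: 65.9 kHz, 104.3 kHz.
k=3: 108.45 kHz, 146.85 kHz.
k=4: 151 kHz, 189.4 kHz.
Within [32.3 kHz, 121.35 kHz]: 61.75 kHz, 65.9 kHz, 104.3 kHz, 108.45 kHz.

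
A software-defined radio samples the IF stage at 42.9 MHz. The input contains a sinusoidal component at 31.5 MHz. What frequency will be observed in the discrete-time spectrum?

11.4 MHz

31.5 MHz > fs/2 = 21.45 MHz, folds to fs − 31.5 MHz = 11.4 MHz.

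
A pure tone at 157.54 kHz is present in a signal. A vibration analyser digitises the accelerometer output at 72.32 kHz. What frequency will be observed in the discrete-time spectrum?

12.9 kHz

157.54 kHz mod fs = 12.9 kHz.
12.9 kHz ≤ fs/2 = 36.16 kHz, appears at 12.9 kHz.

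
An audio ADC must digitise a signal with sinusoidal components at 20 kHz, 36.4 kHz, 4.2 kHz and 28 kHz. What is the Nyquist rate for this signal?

72.8 kHz

Highest-frequency component: 36.4 kHz.
Nyquist rate = 2 × 36.4 kHz = 72.8 kHz.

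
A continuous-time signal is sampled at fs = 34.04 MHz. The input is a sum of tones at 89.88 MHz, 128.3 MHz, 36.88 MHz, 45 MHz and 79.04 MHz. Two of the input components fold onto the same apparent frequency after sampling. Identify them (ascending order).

fs/2 = 17.02 MHz.
89.88 MHz mod fs = 21.8 MHz.
21.8 MHz > fs/2 = 17.02 MHz, folds to fs − 21.8 MHz = 12.24 MHz.
128.3 MHz mod fs = 26.18 MHz.
26.18 MHz > fs/2 = 17.02 MHz, folds to fs − 26.18 MHz = 7.86 MHz.
36.88 MHz mod fs = 2.84 MHz.
2.84 MHz ≤ fs/2 = 17.02 MHz, appears at 2.84 MHz.
45 MHz mod fs = 10.96 MHz.
10.96 MHz ≤ fs/2 = 17.02 MHz, appears at 10.96 MHz.
79.04 MHz mod fs = 10.96 MHz.
10.96 MHz ≤ fs/2 = 17.02 MHz, appears at 10.96 MHz.
45 MHz and 79.04 MHz both map to 10.96 MHz.

45 MHz, 79.04 MHz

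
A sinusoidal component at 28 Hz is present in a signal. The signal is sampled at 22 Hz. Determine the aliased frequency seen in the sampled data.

6 Hz

28 Hz mod fs = 6 Hz.
6 Hz ≤ fs/2 = 11 Hz, appears at 6 Hz.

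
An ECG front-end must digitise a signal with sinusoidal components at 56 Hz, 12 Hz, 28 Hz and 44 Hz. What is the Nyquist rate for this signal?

Highest-frequency component: 56 Hz.
Nyquist rate = 2 × 56 Hz = 112 Hz.

112 Hz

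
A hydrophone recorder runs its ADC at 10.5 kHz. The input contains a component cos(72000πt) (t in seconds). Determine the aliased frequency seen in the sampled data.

4.5 kHz

ω = 72000π rad/s → f = ω/(2π) = 36000 Hz = 36 kHz.
36 kHz mod fs = 4.5 kHz.
4.5 kHz ≤ fs/2 = 5.25 kHz, appears at 4.5 kHz.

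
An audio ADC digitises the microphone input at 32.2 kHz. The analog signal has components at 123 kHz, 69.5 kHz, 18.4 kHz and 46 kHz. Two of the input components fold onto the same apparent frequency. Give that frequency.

fs/2 = 16.1 kHz.
123 kHz mod fs = 26.4 kHz.
26.4 kHz > fs/2 = 16.1 kHz, folds to fs − 26.4 kHz = 5.8 kHz.
69.5 kHz mod fs = 5.1 kHz.
5.1 kHz ≤ fs/2 = 16.1 kHz, appears at 5.1 kHz.
18.4 kHz > fs/2 = 16.1 kHz, folds to fs − 18.4 kHz = 13.8 kHz.
46 kHz mod fs = 13.8 kHz.
13.8 kHz ≤ fs/2 = 16.1 kHz, appears at 13.8 kHz.
18.4 kHz and 46 kHz both map to 13.8 kHz.

13.8 kHz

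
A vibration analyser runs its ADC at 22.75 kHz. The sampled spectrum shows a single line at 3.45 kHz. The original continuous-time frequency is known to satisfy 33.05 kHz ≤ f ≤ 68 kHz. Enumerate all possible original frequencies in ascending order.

42.05 kHz, 48.95 kHz, 64.8 kHz

Frequencies that alias to 3.45 kHz are k·fs ± 3.45 kHz for integer k ≥ 0.
k=0: 3.45 kHz.
k=1: 19.3 kHz, 26.2 kHz.
k=2: 42.05 kHz, 48.95 kHz.
k=3: 64.8 kHz, 71.7 kHz.
k=4: 87.55 kHz, 94.45 kHz.
Within [33.05 kHz, 68 kHz]: 42.05 kHz, 48.95 kHz, 64.8 kHz.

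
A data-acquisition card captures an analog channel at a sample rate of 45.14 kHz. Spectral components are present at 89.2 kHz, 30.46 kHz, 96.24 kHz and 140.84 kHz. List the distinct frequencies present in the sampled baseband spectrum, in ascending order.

1.08 kHz, 5.42 kHz, 5.96 kHz, 14.68 kHz

fs/2 = 22.57 kHz.
89.2 kHz mod fs = 44.06 kHz.
44.06 kHz > fs/2 = 22.57 kHz, folds to fs − 44.06 kHz = 1.08 kHz.
30.46 kHz > fs/2 = 22.57 kHz, folds to fs − 30.46 kHz = 14.68 kHz.
96.24 kHz mod fs = 5.96 kHz.
5.96 kHz ≤ fs/2 = 22.57 kHz, appears at 5.96 kHz.
140.84 kHz mod fs = 5.42 kHz.
5.42 kHz ≤ fs/2 = 22.57 kHz, appears at 5.42 kHz.
Distinct values: {1.08 kHz, 5.42 kHz, 5.96 kHz, 14.68 kHz}.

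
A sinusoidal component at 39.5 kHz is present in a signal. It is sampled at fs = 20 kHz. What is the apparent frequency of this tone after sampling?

0.5 kHz

39.5 kHz mod fs = 19.5 kHz.
19.5 kHz > fs/2 = 10 kHz, folds to fs − 19.5 kHz = 0.5 kHz.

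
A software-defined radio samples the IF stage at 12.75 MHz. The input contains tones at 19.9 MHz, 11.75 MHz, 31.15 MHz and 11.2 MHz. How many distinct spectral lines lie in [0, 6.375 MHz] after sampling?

fs/2 = 6.375 MHz.
19.9 MHz mod fs = 7.15 MHz.
7.15 MHz > fs/2 = 6.375 MHz, folds to fs − 7.15 MHz = 5.6 MHz.
11.75 MHz > fs/2 = 6.375 MHz, folds to fs − 11.75 MHz = 1 MHz.
31.15 MHz mod fs = 5.65 MHz.
5.65 MHz ≤ fs/2 = 6.375 MHz, appears at 5.65 MHz.
11.2 MHz > fs/2 = 6.375 MHz, folds to fs − 11.2 MHz = 1.55 MHz.
Distinct values: {1 MHz, 1.55 MHz, 5.6 MHz, 5.65 MHz} → 4.

4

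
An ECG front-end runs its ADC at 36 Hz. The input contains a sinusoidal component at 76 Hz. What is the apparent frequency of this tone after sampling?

76 Hz mod fs = 4 Hz.
4 Hz ≤ fs/2 = 18 Hz, appears at 4 Hz.

4 Hz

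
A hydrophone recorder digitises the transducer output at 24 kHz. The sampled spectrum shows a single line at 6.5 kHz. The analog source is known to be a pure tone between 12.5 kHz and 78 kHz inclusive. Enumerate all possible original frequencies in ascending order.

Frequencies that alias to 6.5 kHz are k·fs ± 6.5 kHz for integer k ≥ 0.
k=0: 6.5 kHz.
k=1: 17.5 kHz, 30.5 kHz.
k=2: 41.5 kHz, 54.5 kHz.
k=3: 65.5 kHz, 78.5 kHz.
k=4: 89.5 kHz, 102.5 kHz.
Within [12.5 kHz, 78 kHz]: 17.5 kHz, 30.5 kHz, 41.5 kHz, 54.5 kHz, 65.5 kHz.

17.5 kHz, 30.5 kHz, 41.5 kHz, 54.5 kHz, 65.5 kHz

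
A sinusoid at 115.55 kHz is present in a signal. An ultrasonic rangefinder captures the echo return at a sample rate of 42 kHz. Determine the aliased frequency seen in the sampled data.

10.45 kHz

115.55 kHz mod fs = 31.55 kHz.
31.55 kHz > fs/2 = 21 kHz, folds to fs − 31.55 kHz = 10.45 kHz.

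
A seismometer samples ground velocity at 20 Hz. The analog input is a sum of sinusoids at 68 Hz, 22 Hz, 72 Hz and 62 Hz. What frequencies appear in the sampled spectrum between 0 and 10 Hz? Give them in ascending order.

fs/2 = 10 Hz.
68 Hz mod fs = 8 Hz.
8 Hz ≤ fs/2 = 10 Hz, appears at 8 Hz.
22 Hz mod fs = 2 Hz.
2 Hz ≤ fs/2 = 10 Hz, appears at 2 Hz.
72 Hz mod fs = 12 Hz.
12 Hz > fs/2 = 10 Hz, folds to fs − 12 Hz = 8 Hz.
62 Hz mod fs = 2 Hz.
2 Hz ≤ fs/2 = 10 Hz, appears at 2 Hz.
Distinct values: {2 Hz, 8 Hz}.

2 Hz, 8 Hz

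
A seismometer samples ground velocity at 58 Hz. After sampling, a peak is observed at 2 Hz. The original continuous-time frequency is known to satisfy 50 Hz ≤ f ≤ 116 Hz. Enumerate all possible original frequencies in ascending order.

Frequencies that alias to 2 Hz are k·fs ± 2 Hz for integer k ≥ 0.
k=0: 2 Hz.
k=1: 56 Hz, 60 Hz.
k=2: 114 Hz, 118 Hz.
k=3: 172 Hz, 176 Hz.
Within [50 Hz, 116 Hz]: 56 Hz, 60 Hz, 114 Hz.

56 Hz, 60 Hz, 114 Hz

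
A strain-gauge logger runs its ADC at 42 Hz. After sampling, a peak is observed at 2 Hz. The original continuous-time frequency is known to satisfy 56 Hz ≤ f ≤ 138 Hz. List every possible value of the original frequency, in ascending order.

82 Hz, 86 Hz, 124 Hz, 128 Hz

Frequencies that alias to 2 Hz are k·fs ± 2 Hz for integer k ≥ 0.
k=0: 2 Hz.
k=1: 40 Hz, 44 Hz.
k=2: 82 Hz, 86 Hz.
k=3: 124 Hz, 128 Hz.
k=4: 166 Hz, 170 Hz.
Within [56 Hz, 138 Hz]: 82 Hz, 86 Hz, 124 Hz, 128 Hz.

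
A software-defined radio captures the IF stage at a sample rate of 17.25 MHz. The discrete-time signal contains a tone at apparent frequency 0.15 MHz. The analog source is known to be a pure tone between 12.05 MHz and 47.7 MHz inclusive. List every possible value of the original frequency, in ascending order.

17.1 MHz, 17.4 MHz, 34.35 MHz, 34.65 MHz

Frequencies that alias to 0.15 MHz are k·fs ± 0.15 MHz for integer k ≥ 0.
k=0: 0.15 MHz.
k=1: 17.1 MHz, 17.4 MHz.
k=2: 34.35 MHz, 34.65 MHz.
k=3: 51.6 MHz, 51.9 MHz.
Within [12.05 MHz, 47.7 MHz]: 17.1 MHz, 17.4 MHz, 34.35 MHz, 34.65 MHz.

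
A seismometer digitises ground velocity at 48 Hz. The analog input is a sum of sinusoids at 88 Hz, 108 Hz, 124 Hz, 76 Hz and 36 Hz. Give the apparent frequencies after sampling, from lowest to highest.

fs/2 = 24 Hz.
88 Hz mod fs = 40 Hz.
40 Hz > fs/2 = 24 Hz, folds to fs − 40 Hz = 8 Hz.
108 Hz mod fs = 12 Hz.
12 Hz ≤ fs/2 = 24 Hz, appears at 12 Hz.
124 Hz mod fs = 28 Hz.
28 Hz > fs/2 = 24 Hz, folds to fs − 28 Hz = 20 Hz.
76 Hz mod fs = 28 Hz.
28 Hz > fs/2 = 24 Hz, folds to fs − 28 Hz = 20 Hz.
36 Hz > fs/2 = 24 Hz, folds to fs − 36 Hz = 12 Hz.
Distinct values: {8 Hz, 12 Hz, 20 Hz}.

8 Hz, 12 Hz, 20 Hz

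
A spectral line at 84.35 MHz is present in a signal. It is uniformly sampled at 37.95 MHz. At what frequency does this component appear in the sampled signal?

84.35 MHz mod fs = 8.45 MHz.
8.45 MHz ≤ fs/2 = 18.975 MHz, appears at 8.45 MHz.

8.45 MHz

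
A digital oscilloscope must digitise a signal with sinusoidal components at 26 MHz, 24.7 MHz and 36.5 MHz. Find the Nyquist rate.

Highest-frequency component: 36.5 MHz.
Nyquist rate = 2 × 36.5 MHz = 73 MHz.

73 MHz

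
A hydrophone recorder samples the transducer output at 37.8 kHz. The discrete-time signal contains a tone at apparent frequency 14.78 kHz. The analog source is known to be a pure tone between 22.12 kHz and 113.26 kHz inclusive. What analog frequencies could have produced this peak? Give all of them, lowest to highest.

Frequencies that alias to 14.78 kHz are k·fs ± 14.78 kHz for integer k ≥ 0.
k=0: 14.78 kHz.
k=1: 23.02 kHz, 52.58 kHz.
k=2: 60.82 kHz, 90.38 kHz.
k=3: 98.62 kHz, 128.18 kHz.
k=4: 136.42 kHz, 165.98 kHz.
Within [22.12 kHz, 113.26 kHz]: 23.02 kHz, 52.58 kHz, 60.82 kHz, 90.38 kHz, 98.62 kHz.

23.02 kHz, 52.58 kHz, 60.82 kHz, 90.38 kHz, 98.62 kHz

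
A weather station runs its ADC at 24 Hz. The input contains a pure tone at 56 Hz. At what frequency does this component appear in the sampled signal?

8 Hz

56 Hz mod fs = 8 Hz.
8 Hz ≤ fs/2 = 12 Hz, appears at 8 Hz.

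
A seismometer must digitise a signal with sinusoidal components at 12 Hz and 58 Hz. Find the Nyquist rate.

Highest-frequency component: 58 Hz.
Nyquist rate = 2 × 58 Hz = 116 Hz.

116 Hz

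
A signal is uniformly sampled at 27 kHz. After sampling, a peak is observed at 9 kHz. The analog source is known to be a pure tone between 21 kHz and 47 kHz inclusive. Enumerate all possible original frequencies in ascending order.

36 kHz, 45 kHz

Frequencies that alias to 9 kHz are k·fs ± 9 kHz for integer k ≥ 0.
k=0: 9 kHz.
k=1: 18 kHz, 36 kHz.
k=2: 45 kHz, 63 kHz.
k=3: 72 kHz, 90 kHz.
Within [21 kHz, 47 kHz]: 36 kHz, 45 kHz.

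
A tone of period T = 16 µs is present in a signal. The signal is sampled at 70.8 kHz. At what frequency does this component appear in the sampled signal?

T = 16 µs → f = 1/T = 62.5 kHz.
62.5 kHz > fs/2 = 35.4 kHz, folds to fs − 62.5 kHz = 8.3 kHz.

8.3 kHz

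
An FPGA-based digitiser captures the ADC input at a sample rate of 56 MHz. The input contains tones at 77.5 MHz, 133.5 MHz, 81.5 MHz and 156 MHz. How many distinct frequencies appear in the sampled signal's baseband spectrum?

3

fs/2 = 28 MHz.
77.5 MHz mod fs = 21.5 MHz.
21.5 MHz ≤ fs/2 = 28 MHz, appears at 21.5 MHz.
133.5 MHz mod fs = 21.5 MHz.
21.5 MHz ≤ fs/2 = 28 MHz, appears at 21.5 MHz.
81.5 MHz mod fs = 25.5 MHz.
25.5 MHz ≤ fs/2 = 28 MHz, appears at 25.5 MHz.
156 MHz mod fs = 44 MHz.
44 MHz > fs/2 = 28 MHz, folds to fs − 44 MHz = 12 MHz.
Distinct values: {12 MHz, 21.5 MHz, 25.5 MHz} → 3.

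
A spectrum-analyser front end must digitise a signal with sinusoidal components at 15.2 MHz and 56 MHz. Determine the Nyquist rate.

112 MHz

Highest-frequency component: 56 MHz.
Nyquist rate = 2 × 56 MHz = 112 MHz.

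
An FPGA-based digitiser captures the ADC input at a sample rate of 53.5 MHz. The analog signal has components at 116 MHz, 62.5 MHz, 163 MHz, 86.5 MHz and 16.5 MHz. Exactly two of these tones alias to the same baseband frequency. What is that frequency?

fs/2 = 26.75 MHz.
116 MHz mod fs = 9 MHz.
9 MHz ≤ fs/2 = 26.75 MHz, appears at 9 MHz.
62.5 MHz mod fs = 9 MHz.
9 MHz ≤ fs/2 = 26.75 MHz, appears at 9 MHz.
163 MHz mod fs = 2.5 MHz.
2.5 MHz ≤ fs/2 = 26.75 MHz, appears at 2.5 MHz.
86.5 MHz mod fs = 33 MHz.
33 MHz > fs/2 = 26.75 MHz, folds to fs − 33 MHz = 20.5 MHz.
16.5 MHz ≤ fs/2 = 26.75 MHz, passes unchanged.
62.5 MHz and 116 MHz both map to 9 MHz.

9 MHz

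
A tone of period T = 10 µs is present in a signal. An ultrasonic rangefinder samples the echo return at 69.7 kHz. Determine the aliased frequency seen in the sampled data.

T = 10 µs → f = 1/T = 100 kHz.
100 kHz mod fs = 30.3 kHz.
30.3 kHz ≤ fs/2 = 34.85 kHz, appears at 30.3 kHz.

30.3 kHz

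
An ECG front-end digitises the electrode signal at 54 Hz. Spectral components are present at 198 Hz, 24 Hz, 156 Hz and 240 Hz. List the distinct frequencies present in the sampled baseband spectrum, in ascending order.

fs/2 = 27 Hz.
198 Hz mod fs = 36 Hz.
36 Hz > fs/2 = 27 Hz, folds to fs − 36 Hz = 18 Hz.
24 Hz ≤ fs/2 = 27 Hz, passes unchanged.
156 Hz mod fs = 48 Hz.
48 Hz > fs/2 = 27 Hz, folds to fs − 48 Hz = 6 Hz.
240 Hz mod fs = 24 Hz.
24 Hz ≤ fs/2 = 27 Hz, appears at 24 Hz.
Distinct values: {6 Hz, 18 Hz, 24 Hz}.

6 Hz, 18 Hz, 24 Hz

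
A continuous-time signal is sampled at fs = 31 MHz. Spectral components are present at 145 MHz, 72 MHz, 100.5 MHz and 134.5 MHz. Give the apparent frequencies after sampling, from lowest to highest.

fs/2 = 15.5 MHz.
145 MHz mod fs = 21 MHz.
21 MHz > fs/2 = 15.5 MHz, folds to fs − 21 MHz = 10 MHz.
72 MHz mod fs = 10 MHz.
10 MHz ≤ fs/2 = 15.5 MHz, appears at 10 MHz.
100.5 MHz mod fs = 7.5 MHz.
7.5 MHz ≤ fs/2 = 15.5 MHz, appears at 7.5 MHz.
134.5 MHz mod fs = 10.5 MHz.
10.5 MHz ≤ fs/2 = 15.5 MHz, appears at 10.5 MHz.
Distinct values: {7.5 MHz, 10 MHz, 10.5 MHz}.

7.5 MHz, 10 MHz, 10.5 MHz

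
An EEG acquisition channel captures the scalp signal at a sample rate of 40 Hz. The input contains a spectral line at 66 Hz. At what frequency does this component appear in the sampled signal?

66 Hz mod fs = 26 Hz.
26 Hz > fs/2 = 20 Hz, folds to fs − 26 Hz = 14 Hz.

14 Hz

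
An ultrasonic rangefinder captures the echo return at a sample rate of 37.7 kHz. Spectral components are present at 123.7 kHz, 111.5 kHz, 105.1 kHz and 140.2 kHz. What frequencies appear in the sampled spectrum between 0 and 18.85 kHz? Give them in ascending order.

1.6 kHz, 8 kHz, 10.6 kHz

fs/2 = 18.85 kHz.
123.7 kHz mod fs = 10.6 kHz.
10.6 kHz ≤ fs/2 = 18.85 kHz, appears at 10.6 kHz.
111.5 kHz mod fs = 36.1 kHz.
36.1 kHz > fs/2 = 18.85 kHz, folds to fs − 36.1 kHz = 1.6 kHz.
105.1 kHz mod fs = 29.7 kHz.
29.7 kHz > fs/2 = 18.85 kHz, folds to fs − 29.7 kHz = 8 kHz.
140.2 kHz mod fs = 27.1 kHz.
27.1 kHz > fs/2 = 18.85 kHz, folds to fs − 27.1 kHz = 10.6 kHz.
Distinct values: {1.6 kHz, 8 kHz, 10.6 kHz}.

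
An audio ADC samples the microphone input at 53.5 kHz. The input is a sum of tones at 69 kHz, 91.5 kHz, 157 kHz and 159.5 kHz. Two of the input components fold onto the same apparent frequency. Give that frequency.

fs/2 = 26.75 kHz.
69 kHz mod fs = 15.5 kHz.
15.5 kHz ≤ fs/2 = 26.75 kHz, appears at 15.5 kHz.
91.5 kHz mod fs = 38 kHz.
38 kHz > fs/2 = 26.75 kHz, folds to fs − 38 kHz = 15.5 kHz.
157 kHz mod fs = 50 kHz.
50 kHz > fs/2 = 26.75 kHz, folds to fs − 50 kHz = 3.5 kHz.
159.5 kHz mod fs = 52.5 kHz.
52.5 kHz > fs/2 = 26.75 kHz, folds to fs − 52.5 kHz = 1 kHz.
69 kHz and 91.5 kHz both map to 15.5 kHz.

15.5 kHz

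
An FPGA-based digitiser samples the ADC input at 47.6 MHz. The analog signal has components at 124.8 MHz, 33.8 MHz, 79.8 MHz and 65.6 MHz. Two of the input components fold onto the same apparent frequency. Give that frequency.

fs/2 = 23.8 MHz.
124.8 MHz mod fs = 29.6 MHz.
29.6 MHz > fs/2 = 23.8 MHz, folds to fs − 29.6 MHz = 18 MHz.
33.8 MHz > fs/2 = 23.8 MHz, folds to fs − 33.8 MHz = 13.8 MHz.
79.8 MHz mod fs = 32.2 MHz.
32.2 MHz > fs/2 = 23.8 MHz, folds to fs − 32.2 MHz = 15.4 MHz.
65.6 MHz mod fs = 18 MHz.
18 MHz ≤ fs/2 = 23.8 MHz, appears at 18 MHz.
65.6 MHz and 124.8 MHz both map to 18 MHz.

18 MHz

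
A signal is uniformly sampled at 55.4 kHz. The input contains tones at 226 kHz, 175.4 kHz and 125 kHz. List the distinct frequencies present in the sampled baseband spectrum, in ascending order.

4.4 kHz, 9.2 kHz, 14.2 kHz

fs/2 = 27.7 kHz.
226 kHz mod fs = 4.4 kHz.
4.4 kHz ≤ fs/2 = 27.7 kHz, appears at 4.4 kHz.
175.4 kHz mod fs = 9.2 kHz.
9.2 kHz ≤ fs/2 = 27.7 kHz, appears at 9.2 kHz.
125 kHz mod fs = 14.2 kHz.
14.2 kHz ≤ fs/2 = 27.7 kHz, appears at 14.2 kHz.
Distinct values: {4.4 kHz, 9.2 kHz, 14.2 kHz}.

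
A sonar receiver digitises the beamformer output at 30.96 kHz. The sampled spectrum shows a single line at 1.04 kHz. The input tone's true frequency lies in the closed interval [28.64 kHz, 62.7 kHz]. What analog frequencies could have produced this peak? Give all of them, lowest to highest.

29.92 kHz, 32 kHz, 60.88 kHz

Frequencies that alias to 1.04 kHz are k·fs ± 1.04 kHz for integer k ≥ 0.
k=0: 1.04 kHz.
k=1: 29.92 kHz, 32 kHz.
k=2: 60.88 kHz, 62.96 kHz.
k=3: 91.84 kHz, 93.92 kHz.
Within [28.64 kHz, 62.7 kHz]: 29.92 kHz, 32 kHz, 60.88 kHz.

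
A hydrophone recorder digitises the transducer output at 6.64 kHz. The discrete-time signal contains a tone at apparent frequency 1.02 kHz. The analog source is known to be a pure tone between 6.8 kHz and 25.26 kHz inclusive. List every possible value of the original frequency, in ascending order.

Frequencies that alias to 1.02 kHz are k·fs ± 1.02 kHz for integer k ≥ 0.
k=0: 1.02 kHz.
k=1: 5.62 kHz, 7.66 kHz.
k=2: 12.26 kHz, 14.3 kHz.
k=3: 18.9 kHz, 20.94 kHz.
k=4: 25.54 kHz, 27.58 kHz.
Within [6.8 kHz, 25.26 kHz]: 7.66 kHz, 12.26 kHz, 14.3 kHz, 18.9 kHz, 20.94 kHz.

7.66 kHz, 12.26 kHz, 14.3 kHz, 18.9 kHz, 20.94 kHz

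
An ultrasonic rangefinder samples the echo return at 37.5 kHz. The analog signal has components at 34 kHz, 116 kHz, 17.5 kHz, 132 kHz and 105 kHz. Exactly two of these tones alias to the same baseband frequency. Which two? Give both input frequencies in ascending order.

34 kHz, 116 kHz

fs/2 = 18.75 kHz.
34 kHz > fs/2 = 18.75 kHz, folds to fs − 34 kHz = 3.5 kHz.
116 kHz mod fs = 3.5 kHz.
3.5 kHz ≤ fs/2 = 18.75 kHz, appears at 3.5 kHz.
17.5 kHz ≤ fs/2 = 18.75 kHz, passes unchanged.
132 kHz mod fs = 19.5 kHz.
19.5 kHz > fs/2 = 18.75 kHz, folds to fs − 19.5 kHz = 18 kHz.
105 kHz mod fs = 30 kHz.
30 kHz > fs/2 = 18.75 kHz, folds to fs − 30 kHz = 7.5 kHz.
34 kHz and 116 kHz both map to 3.5 kHz.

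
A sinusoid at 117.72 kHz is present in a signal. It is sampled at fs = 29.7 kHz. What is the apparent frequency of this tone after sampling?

1.08 kHz

117.72 kHz mod fs = 28.62 kHz.
28.62 kHz > fs/2 = 14.85 kHz, folds to fs − 28.62 kHz = 1.08 kHz.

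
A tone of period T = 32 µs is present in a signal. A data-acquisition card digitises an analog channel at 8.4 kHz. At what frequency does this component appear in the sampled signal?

2.35 kHz

T = 32 µs → f = 1/T = 31.25 kHz.
31.25 kHz mod fs = 6.05 kHz.
6.05 kHz > fs/2 = 4.2 kHz, folds to fs − 6.05 kHz = 2.35 kHz.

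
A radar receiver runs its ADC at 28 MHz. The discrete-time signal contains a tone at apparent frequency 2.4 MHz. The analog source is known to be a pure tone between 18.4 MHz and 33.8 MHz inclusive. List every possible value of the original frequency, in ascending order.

25.6 MHz, 30.4 MHz

Frequencies that alias to 2.4 MHz are k·fs ± 2.4 MHz for integer k ≥ 0.
k=0: 2.4 MHz.
k=1: 25.6 MHz, 30.4 MHz.
k=2: 53.6 MHz, 58.4 MHz.
Within [18.4 MHz, 33.8 MHz]: 25.6 MHz, 30.4 MHz.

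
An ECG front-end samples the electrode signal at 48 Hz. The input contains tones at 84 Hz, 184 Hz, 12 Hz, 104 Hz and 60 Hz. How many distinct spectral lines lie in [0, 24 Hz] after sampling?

fs/2 = 24 Hz.
84 Hz mod fs = 36 Hz.
36 Hz > fs/2 = 24 Hz, folds to fs − 36 Hz = 12 Hz.
184 Hz mod fs = 40 Hz.
40 Hz > fs/2 = 24 Hz, folds to fs − 40 Hz = 8 Hz.
12 Hz ≤ fs/2 = 24 Hz, passes unchanged.
104 Hz mod fs = 8 Hz.
8 Hz ≤ fs/2 = 24 Hz, appears at 8 Hz.
60 Hz mod fs = 12 Hz.
12 Hz ≤ fs/2 = 24 Hz, appears at 12 Hz.
Distinct values: {8 Hz, 12 Hz} → 2.

2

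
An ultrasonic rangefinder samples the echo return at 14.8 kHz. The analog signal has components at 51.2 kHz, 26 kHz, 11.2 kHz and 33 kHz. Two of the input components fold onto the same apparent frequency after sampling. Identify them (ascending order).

11.2 kHz, 26 kHz

fs/2 = 7.4 kHz.
51.2 kHz mod fs = 6.8 kHz.
6.8 kHz ≤ fs/2 = 7.4 kHz, appears at 6.8 kHz.
26 kHz mod fs = 11.2 kHz.
11.2 kHz > fs/2 = 7.4 kHz, folds to fs − 11.2 kHz = 3.6 kHz.
11.2 kHz > fs/2 = 7.4 kHz, folds to fs − 11.2 kHz = 3.6 kHz.
33 kHz mod fs = 3.4 kHz.
3.4 kHz ≤ fs/2 = 7.4 kHz, appears at 3.4 kHz.
11.2 kHz and 26 kHz both map to 3.6 kHz.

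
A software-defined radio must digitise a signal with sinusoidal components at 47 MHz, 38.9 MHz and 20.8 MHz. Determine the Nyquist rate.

Highest-frequency component: 47 MHz.
Nyquist rate = 2 × 47 MHz = 94 MHz.

94 MHz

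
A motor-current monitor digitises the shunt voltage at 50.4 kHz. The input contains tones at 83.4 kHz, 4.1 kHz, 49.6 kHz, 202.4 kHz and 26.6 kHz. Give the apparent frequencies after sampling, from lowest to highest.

fs/2 = 25.2 kHz.
83.4 kHz mod fs = 33 kHz.
33 kHz > fs/2 = 25.2 kHz, folds to fs − 33 kHz = 17.4 kHz.
4.1 kHz ≤ fs/2 = 25.2 kHz, passes unchanged.
49.6 kHz > fs/2 = 25.2 kHz, folds to fs − 49.6 kHz = 0.8 kHz.
202.4 kHz mod fs = 0.8 kHz.
0.8 kHz ≤ fs/2 = 25.2 kHz, appears at 0.8 kHz.
26.6 kHz > fs/2 = 25.2 kHz, folds to fs − 26.6 kHz = 23.8 kHz.
Distinct values: {0.8 kHz, 4.1 kHz, 17.4 kHz, 23.8 kHz}.

0.8 kHz, 4.1 kHz, 17.4 kHz, 23.8 kHz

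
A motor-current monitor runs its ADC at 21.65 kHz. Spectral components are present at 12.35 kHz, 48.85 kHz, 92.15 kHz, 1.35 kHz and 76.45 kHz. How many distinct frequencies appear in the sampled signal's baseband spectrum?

fs/2 = 10.825 kHz.
12.35 kHz > fs/2 = 10.825 kHz, folds to fs − 12.35 kHz = 9.3 kHz.
48.85 kHz mod fs = 5.55 kHz.
5.55 kHz ≤ fs/2 = 10.825 kHz, appears at 5.55 kHz.
92.15 kHz mod fs = 5.55 kHz.
5.55 kHz ≤ fs/2 = 10.825 kHz, appears at 5.55 kHz.
1.35 kHz ≤ fs/2 = 10.825 kHz, passes unchanged.
76.45 kHz mod fs = 11.5 kHz.
11.5 kHz > fs/2 = 10.825 kHz, folds to fs − 11.5 kHz = 10.15 kHz.
Distinct values: {1.35 kHz, 5.55 kHz, 9.3 kHz, 10.15 kHz} → 4.

4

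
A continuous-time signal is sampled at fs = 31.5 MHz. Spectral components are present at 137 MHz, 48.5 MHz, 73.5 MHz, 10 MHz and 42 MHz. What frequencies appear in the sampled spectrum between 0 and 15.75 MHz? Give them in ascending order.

fs/2 = 15.75 MHz.
137 MHz mod fs = 11 MHz.
11 MHz ≤ fs/2 = 15.75 MHz, appears at 11 MHz.
48.5 MHz mod fs = 17 MHz.
17 MHz > fs/2 = 15.75 MHz, folds to fs − 17 MHz = 14.5 MHz.
73.5 MHz mod fs = 10.5 MHz.
10.5 MHz ≤ fs/2 = 15.75 MHz, appears at 10.5 MHz.
10 MHz ≤ fs/2 = 15.75 MHz, passes unchanged.
42 MHz mod fs = 10.5 MHz.
10.5 MHz ≤ fs/2 = 15.75 MHz, appears at 10.5 MHz.
Distinct values: {10 MHz, 10.5 MHz, 11 MHz, 14.5 MHz}.

10 MHz, 10.5 MHz, 11 MHz, 14.5 MHz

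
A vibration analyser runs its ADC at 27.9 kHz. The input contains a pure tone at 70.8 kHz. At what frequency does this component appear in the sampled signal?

70.8 kHz mod fs = 15 kHz.
15 kHz > fs/2 = 13.95 kHz, folds to fs − 15 kHz = 12.9 kHz.

12.9 kHz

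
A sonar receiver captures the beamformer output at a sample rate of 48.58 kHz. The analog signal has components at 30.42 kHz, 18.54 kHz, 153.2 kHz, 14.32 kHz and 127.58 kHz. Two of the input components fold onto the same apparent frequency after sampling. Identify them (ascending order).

30.42 kHz, 127.58 kHz

fs/2 = 24.29 kHz.
30.42 kHz > fs/2 = 24.29 kHz, folds to fs − 30.42 kHz = 18.16 kHz.
18.54 kHz ≤ fs/2 = 24.29 kHz, passes unchanged.
153.2 kHz mod fs = 7.46 kHz.
7.46 kHz ≤ fs/2 = 24.29 kHz, appears at 7.46 kHz.
14.32 kHz ≤ fs/2 = 24.29 kHz, passes unchanged.
127.58 kHz mod fs = 30.42 kHz.
30.42 kHz > fs/2 = 24.29 kHz, folds to fs − 30.42 kHz = 18.16 kHz.
30.42 kHz and 127.58 kHz both map to 18.16 kHz.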